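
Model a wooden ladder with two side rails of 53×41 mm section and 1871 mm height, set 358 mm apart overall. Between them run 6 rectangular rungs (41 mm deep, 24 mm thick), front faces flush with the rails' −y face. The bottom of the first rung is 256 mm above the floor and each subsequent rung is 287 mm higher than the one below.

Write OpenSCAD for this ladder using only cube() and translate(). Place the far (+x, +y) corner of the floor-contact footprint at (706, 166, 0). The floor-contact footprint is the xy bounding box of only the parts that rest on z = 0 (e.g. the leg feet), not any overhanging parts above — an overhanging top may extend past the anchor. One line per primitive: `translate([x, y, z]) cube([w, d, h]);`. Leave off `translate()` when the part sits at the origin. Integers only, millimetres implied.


// rung span = 358 - 2*53 = 252
// rung[k] z = 256 + k*287
translate([348, 125, 0]) cube([53, 41, 1871]);
translate([653, 125, 0]) cube([53, 41, 1871]);
translate([401, 125, 256]) cube([252, 41, 24]);
translate([401, 125, 543]) cube([252, 41, 24]);
translate([401, 125, 830]) cube([252, 41, 24]);
translate([401, 125, 1117]) cube([252, 41, 24]);
translate([401, 125, 1404]) cube([252, 41, 24]);
translate([401, 125, 1691]) cube([252, 41, 24]);


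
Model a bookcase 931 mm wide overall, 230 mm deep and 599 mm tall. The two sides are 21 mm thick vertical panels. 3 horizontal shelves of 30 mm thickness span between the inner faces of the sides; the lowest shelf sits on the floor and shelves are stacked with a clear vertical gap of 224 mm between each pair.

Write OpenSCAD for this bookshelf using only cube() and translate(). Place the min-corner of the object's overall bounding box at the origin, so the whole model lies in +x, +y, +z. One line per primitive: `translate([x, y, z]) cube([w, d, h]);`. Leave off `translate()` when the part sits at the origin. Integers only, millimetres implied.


cube([21, 230, 599]);
translate([910, 0, 0]) cube([21, 230, 599]);
translate([21, 0, 0]) cube([889, 230, 30]);
translate([21, 0, 254]) cube([889, 230, 30]);
translate([21, 0, 508]) cube([889, 230, 30]);


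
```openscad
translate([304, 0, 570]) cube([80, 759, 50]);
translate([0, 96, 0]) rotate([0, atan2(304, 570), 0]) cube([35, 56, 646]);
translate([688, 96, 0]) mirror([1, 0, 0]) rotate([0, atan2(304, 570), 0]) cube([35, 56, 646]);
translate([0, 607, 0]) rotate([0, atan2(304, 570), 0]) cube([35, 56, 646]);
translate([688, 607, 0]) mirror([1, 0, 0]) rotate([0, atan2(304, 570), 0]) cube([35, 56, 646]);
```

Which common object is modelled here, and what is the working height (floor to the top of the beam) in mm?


A sawhorse. The overall height is 620 mm.

A beam across two mirrored pairs of raked legs — a sawhorse. The beam's underside is at z = 570 (matching the legs' vertical rise in atan2(304, 570)) and the beam is 50 mm tall, so its top is at 570 + 50 = 620 mm. The raked legs top out at the beam's underside, so that is the highest point.


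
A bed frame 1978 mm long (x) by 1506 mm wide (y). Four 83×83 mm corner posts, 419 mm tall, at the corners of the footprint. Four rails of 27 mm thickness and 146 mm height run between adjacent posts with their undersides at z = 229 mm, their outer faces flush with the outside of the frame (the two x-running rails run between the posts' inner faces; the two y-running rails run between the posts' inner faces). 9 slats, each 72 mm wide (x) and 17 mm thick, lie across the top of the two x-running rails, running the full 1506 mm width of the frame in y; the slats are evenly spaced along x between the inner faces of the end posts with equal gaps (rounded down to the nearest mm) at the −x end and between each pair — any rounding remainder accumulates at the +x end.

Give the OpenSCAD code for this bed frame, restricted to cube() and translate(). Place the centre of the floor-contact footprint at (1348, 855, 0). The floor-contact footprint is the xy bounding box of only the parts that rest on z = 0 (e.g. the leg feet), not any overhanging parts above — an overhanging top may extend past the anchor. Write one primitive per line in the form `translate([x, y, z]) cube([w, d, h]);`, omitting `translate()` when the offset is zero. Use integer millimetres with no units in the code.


translate([359, 102, 0]) cube([83, 83, 419]);
translate([359, 1525, 0]) cube([83, 83, 419]);
translate([2254, 102, 0]) cube([83, 83, 419]);
translate([2254, 1525, 0]) cube([83, 83, 419]);
translate([442, 102, 229]) cube([1812, 27, 146]);
translate([442, 1581, 229]) cube([1812, 27, 146]);
translate([359, 185, 229]) cube([27, 1340, 146]);
translate([2310, 185, 229]) cube([27, 1340, 146]);
translate([558, 102, 375]) cube([72, 1506, 17]);
translate([746, 102, 375]) cube([72, 1506, 17]);
translate([934, 102, 375]) cube([72, 1506, 17]);
translate([1122, 102, 375]) cube([72, 1506, 17]);
translate([1310, 102, 375]) cube([72, 1506, 17]);
translate([1498, 102, 375]) cube([72, 1506, 17]);
translate([1686, 102, 375]) cube([72, 1506, 17]);
translate([1874, 102, 375]) cube([72, 1506, 17]);
translate([2062, 102, 375]) cube([72, 1506, 17]);


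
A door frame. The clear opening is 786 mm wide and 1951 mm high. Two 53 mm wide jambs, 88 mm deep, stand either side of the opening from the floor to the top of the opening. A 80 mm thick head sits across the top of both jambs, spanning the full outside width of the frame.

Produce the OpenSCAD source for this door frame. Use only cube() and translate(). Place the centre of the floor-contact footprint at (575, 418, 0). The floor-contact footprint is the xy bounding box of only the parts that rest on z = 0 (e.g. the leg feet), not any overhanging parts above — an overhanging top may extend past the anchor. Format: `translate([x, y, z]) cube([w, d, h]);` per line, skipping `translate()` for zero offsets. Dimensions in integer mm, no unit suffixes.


translate([129, 374, 0]) cube([53, 88, 1951]);
translate([968, 374, 0]) cube([53, 88, 1951]);
translate([129, 374, 1951]) cube([892, 88, 80]);


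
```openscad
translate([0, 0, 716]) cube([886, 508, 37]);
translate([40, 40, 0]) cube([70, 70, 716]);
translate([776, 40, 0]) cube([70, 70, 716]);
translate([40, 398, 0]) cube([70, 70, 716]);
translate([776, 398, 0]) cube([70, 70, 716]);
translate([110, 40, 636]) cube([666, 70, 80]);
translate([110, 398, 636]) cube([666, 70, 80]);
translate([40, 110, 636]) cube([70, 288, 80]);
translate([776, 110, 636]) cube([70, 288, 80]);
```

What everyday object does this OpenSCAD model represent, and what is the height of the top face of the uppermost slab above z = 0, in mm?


A table. The table height is 753 mm.

A 886×508×37 slab sits at z = 716 on four 70 mm square posts — a table. The top surface is at 716 + 37 = 753 mm.


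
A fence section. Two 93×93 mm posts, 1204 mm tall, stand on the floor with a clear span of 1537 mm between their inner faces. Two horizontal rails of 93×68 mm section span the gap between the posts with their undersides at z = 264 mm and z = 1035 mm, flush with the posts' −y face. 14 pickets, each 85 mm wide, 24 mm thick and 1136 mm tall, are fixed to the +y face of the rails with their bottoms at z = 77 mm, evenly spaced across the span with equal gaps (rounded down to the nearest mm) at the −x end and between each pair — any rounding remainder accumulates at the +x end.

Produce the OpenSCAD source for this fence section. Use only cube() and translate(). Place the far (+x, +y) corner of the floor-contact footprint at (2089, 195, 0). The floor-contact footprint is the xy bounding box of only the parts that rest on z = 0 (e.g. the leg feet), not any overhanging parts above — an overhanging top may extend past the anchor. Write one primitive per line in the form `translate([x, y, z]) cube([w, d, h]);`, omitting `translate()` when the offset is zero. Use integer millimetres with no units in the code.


translate([366, 102, 0]) cube([93, 93, 1204]);
translate([1996, 102, 0]) cube([93, 93, 1204]);
translate([459, 102, 264]) cube([1537, 93, 68]);
translate([459, 102, 1035]) cube([1537, 93, 68]);
translate([482, 195, 77]) cube([85, 24, 1136]);
translate([590, 195, 77]) cube([85, 24, 1136]);
translate([698, 195, 77]) cube([85, 24, 1136]);
translate([806, 195, 77]) cube([85, 24, 1136]);
translate([914, 195, 77]) cube([85, 24, 1136]);
translate([1022, 195, 77]) cube([85, 24, 1136]);
translate([1130, 195, 77]) cube([85, 24, 1136]);
translate([1238, 195, 77]) cube([85, 24, 1136]);
translate([1346, 195, 77]) cube([85, 24, 1136]);
translate([1454, 195, 77]) cube([85, 24, 1136]);
translate([1562, 195, 77]) cube([85, 24, 1136]);
translate([1670, 195, 77]) cube([85, 24, 1136]);
translate([1778, 195, 77]) cube([85, 24, 1136]);
translate([1886, 195, 77]) cube([85, 24, 1136]);


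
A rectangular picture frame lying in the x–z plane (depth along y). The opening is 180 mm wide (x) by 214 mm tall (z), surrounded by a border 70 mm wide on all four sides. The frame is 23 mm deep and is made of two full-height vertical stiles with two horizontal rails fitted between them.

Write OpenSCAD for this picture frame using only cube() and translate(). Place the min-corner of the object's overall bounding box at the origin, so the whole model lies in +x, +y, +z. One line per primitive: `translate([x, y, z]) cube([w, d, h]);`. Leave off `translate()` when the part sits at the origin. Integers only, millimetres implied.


cube([70, 23, 354]);
translate([250, 0, 0]) cube([70, 23, 354]);
translate([70, 0, 0]) cube([180, 23, 70]);
translate([70, 0, 284]) cube([180, 23, 70]);


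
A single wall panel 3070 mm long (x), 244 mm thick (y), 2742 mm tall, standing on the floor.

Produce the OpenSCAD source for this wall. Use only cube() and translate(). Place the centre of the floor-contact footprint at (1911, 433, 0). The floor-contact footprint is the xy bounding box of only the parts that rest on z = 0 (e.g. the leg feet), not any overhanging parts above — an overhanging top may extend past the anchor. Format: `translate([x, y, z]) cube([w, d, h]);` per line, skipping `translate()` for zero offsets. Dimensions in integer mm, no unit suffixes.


translate([376, 311, 0]) cube([3070, 244, 2742]);


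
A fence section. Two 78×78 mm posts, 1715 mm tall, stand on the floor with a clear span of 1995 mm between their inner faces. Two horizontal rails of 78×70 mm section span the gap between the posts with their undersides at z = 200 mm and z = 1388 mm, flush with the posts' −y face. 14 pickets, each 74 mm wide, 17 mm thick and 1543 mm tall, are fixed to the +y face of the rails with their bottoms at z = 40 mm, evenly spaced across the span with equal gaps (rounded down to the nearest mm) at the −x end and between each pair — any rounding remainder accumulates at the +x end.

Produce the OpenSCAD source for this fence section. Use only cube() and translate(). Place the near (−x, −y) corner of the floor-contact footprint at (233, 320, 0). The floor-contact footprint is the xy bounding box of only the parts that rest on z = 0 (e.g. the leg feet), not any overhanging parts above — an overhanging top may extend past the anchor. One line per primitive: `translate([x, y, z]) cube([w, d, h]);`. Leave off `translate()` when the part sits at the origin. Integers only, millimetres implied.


translate([233, 320, 0]) cube([78, 78, 1715]);
translate([2306, 320, 0]) cube([78, 78, 1715]);
translate([311, 320, 200]) cube([1995, 78, 70]);
translate([311, 320, 1388]) cube([1995, 78, 70]);
translate([374, 398, 40]) cube([74, 17, 1543]);
translate([511, 398, 40]) cube([74, 17, 1543]);
translate([648, 398, 40]) cube([74, 17, 1543]);
translate([785, 398, 40]) cube([74, 17, 1543]);
translate([922, 398, 40]) cube([74, 17, 1543]);
translate([1059, 398, 40]) cube([74, 17, 1543]);
translate([1196, 398, 40]) cube([74, 17, 1543]);
translate([1333, 398, 40]) cube([74, 17, 1543]);
translate([1470, 398, 40]) cube([74, 17, 1543]);
translate([1607, 398, 40]) cube([74, 17, 1543]);
translate([1744, 398, 40]) cube([74, 17, 1543]);
translate([1881, 398, 40]) cube([74, 17, 1543]);
translate([2018, 398, 40]) cube([74, 17, 1543]);
translate([2155, 398, 40]) cube([74, 17, 1543]);


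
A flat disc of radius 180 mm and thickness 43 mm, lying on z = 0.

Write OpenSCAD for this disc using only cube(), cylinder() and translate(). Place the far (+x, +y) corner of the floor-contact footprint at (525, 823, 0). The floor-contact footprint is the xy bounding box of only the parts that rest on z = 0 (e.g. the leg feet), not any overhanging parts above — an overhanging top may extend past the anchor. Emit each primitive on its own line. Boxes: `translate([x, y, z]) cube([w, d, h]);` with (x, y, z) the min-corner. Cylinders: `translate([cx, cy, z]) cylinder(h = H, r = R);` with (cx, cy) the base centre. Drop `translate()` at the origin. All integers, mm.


translate([345, 643, 0]) cylinder(h = 43, r = 180);


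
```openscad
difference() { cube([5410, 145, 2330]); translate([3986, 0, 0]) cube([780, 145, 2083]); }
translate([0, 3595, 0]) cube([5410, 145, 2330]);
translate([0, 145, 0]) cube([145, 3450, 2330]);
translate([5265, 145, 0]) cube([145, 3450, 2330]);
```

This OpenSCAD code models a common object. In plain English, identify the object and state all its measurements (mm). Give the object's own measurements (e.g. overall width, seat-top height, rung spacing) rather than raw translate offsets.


A single room: four walls, each 2330 mm tall and 145 mm thick, enclosing an outside footprint 5410×3740 mm (x × y), no floor or roof. The front and back walls (−y and +y sides) run the full x-width; the side walls fit between their inner faces. A door opening 780 mm wide and 2083 mm tall is cut through the front wall from the floor up, its −x edge 3986 mm from the wall's −x end.


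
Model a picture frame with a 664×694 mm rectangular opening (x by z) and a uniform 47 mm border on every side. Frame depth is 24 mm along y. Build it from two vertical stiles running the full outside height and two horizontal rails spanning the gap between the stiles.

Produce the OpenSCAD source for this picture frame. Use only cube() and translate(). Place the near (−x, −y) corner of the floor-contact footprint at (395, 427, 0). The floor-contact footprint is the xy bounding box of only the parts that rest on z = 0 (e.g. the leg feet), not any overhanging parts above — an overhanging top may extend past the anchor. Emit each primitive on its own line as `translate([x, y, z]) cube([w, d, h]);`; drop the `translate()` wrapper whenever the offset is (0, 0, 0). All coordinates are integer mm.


translate([395, 427, 0]) cube([47, 24, 788]);
translate([1106, 427, 0]) cube([47, 24, 788]);
translate([442, 427, 0]) cube([664, 24, 47]);
translate([442, 427, 741]) cube([664, 24, 47]);


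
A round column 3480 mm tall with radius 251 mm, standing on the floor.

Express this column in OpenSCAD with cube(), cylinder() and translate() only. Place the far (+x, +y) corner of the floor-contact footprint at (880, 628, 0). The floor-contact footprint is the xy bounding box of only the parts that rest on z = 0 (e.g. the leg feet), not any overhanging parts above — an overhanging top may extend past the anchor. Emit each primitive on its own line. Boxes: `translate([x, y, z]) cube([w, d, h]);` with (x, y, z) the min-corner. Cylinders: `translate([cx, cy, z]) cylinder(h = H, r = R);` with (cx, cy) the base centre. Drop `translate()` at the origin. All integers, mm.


translate([629, 377, 0]) cylinder(h = 3480, r = 251);


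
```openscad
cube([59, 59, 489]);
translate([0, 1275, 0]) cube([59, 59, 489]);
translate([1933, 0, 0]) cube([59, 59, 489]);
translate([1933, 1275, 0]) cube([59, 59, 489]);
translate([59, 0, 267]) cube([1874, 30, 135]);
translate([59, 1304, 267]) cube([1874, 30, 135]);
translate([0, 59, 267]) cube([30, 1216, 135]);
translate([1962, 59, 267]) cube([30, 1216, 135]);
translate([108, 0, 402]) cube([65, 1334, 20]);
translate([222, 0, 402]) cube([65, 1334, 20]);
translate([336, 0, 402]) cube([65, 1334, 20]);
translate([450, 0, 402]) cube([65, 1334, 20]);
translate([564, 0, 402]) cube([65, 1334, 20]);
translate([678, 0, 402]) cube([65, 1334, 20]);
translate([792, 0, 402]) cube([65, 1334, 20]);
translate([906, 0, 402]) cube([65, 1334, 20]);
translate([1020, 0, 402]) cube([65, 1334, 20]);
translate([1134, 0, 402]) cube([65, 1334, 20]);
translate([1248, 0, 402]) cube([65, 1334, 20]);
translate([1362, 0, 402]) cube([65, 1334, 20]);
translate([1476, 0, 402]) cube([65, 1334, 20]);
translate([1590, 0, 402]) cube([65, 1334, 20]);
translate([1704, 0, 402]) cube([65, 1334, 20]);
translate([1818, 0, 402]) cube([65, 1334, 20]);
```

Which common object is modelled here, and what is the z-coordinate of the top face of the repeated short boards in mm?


A bed frame. The slat-top height is 422 mm.

Four posts, four rails, and a row of slats — a bed frame. Slats sit on the rails at z = 267 + 135 = 402; with slat thickness 20, the top is 422 mm.


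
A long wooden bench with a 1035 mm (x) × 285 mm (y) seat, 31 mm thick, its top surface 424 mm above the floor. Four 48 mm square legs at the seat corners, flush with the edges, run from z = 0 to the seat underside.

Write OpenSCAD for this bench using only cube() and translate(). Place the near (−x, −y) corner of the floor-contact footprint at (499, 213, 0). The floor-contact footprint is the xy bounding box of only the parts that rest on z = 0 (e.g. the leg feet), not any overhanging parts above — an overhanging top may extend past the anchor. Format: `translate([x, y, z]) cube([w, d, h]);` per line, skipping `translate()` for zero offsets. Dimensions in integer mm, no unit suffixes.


// leg_h = 424 − 31 = 393
translate([499, 213, 393]) cube([1035, 285, 31]);
translate([499, 213, 0]) cube([48, 48, 393]);
translate([499, 450, 0]) cube([48, 48, 393]);
translate([1486, 213, 0]) cube([48, 48, 393]);
translate([1486, 450, 0]) cube([48, 48, 393]);


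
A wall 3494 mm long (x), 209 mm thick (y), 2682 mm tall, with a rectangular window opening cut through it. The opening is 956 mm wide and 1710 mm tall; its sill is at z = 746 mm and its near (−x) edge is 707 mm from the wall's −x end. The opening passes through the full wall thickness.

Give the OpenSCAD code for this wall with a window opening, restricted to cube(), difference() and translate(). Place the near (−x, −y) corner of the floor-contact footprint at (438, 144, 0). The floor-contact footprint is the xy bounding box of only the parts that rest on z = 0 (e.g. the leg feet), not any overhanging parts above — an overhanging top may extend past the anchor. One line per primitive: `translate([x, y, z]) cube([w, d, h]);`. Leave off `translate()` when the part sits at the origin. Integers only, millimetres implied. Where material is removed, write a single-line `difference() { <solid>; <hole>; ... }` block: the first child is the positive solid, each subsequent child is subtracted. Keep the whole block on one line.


difference() { translate([438, 144, 0]) cube([3494, 209, 2682]); translate([1145, 144, 746]) cube([956, 209, 1710]); }


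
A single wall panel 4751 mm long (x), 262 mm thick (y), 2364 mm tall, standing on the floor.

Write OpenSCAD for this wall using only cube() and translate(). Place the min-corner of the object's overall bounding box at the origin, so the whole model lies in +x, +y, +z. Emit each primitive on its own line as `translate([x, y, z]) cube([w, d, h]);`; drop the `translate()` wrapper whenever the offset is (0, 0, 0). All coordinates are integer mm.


cube([4751, 262, 2364]);


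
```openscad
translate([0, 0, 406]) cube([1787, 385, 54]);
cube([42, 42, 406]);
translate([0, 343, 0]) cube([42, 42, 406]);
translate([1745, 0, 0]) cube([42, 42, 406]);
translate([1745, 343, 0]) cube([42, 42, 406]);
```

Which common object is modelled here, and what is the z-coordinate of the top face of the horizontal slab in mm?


A bench. The seat-top height is 460 mm.

A long slab on four corner posts — a bench. The slab sits at z = 406 with thickness 54, so the top is 406 + 54 = 460 mm.


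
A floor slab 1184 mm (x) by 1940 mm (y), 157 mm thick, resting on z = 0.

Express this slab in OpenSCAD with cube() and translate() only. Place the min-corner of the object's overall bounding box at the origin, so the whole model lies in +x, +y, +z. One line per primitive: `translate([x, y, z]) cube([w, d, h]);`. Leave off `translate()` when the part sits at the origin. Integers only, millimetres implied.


cube([1184, 1940, 157]);


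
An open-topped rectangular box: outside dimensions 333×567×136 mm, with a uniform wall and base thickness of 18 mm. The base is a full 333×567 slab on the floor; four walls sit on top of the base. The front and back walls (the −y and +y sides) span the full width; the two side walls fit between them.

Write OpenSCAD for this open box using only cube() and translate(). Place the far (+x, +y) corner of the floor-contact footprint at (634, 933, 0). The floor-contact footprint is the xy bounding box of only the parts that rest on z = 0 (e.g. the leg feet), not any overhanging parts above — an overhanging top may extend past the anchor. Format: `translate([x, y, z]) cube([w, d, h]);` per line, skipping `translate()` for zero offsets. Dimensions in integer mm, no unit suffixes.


translate([301, 366, 0]) cube([333, 567, 18]);
translate([301, 366, 18]) cube([333, 18, 118]);
translate([301, 915, 18]) cube([333, 18, 118]);
translate([301, 384, 18]) cube([18, 531, 118]);
translate([616, 384, 18]) cube([18, 531, 118]);


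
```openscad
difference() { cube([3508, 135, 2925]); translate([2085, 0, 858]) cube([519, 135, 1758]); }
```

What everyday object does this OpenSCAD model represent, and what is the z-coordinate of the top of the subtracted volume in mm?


A wall with a window opening. The window head height is 2616 mm.

A wall with a rectangular opening subtracted — a window. Sill at z = 858, opening 1758 mm tall, so the head is at 858 + 1758 = 2616 mm.


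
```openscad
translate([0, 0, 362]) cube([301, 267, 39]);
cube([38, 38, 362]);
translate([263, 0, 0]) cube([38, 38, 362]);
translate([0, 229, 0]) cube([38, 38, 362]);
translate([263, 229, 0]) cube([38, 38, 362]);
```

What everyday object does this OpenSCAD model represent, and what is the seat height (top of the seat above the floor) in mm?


A stool. The seat height is 401 mm.

A 301×267×39 slab at z = 362 on four corner posts — a stool. The seat top is 362 + 39 = 401 mm.


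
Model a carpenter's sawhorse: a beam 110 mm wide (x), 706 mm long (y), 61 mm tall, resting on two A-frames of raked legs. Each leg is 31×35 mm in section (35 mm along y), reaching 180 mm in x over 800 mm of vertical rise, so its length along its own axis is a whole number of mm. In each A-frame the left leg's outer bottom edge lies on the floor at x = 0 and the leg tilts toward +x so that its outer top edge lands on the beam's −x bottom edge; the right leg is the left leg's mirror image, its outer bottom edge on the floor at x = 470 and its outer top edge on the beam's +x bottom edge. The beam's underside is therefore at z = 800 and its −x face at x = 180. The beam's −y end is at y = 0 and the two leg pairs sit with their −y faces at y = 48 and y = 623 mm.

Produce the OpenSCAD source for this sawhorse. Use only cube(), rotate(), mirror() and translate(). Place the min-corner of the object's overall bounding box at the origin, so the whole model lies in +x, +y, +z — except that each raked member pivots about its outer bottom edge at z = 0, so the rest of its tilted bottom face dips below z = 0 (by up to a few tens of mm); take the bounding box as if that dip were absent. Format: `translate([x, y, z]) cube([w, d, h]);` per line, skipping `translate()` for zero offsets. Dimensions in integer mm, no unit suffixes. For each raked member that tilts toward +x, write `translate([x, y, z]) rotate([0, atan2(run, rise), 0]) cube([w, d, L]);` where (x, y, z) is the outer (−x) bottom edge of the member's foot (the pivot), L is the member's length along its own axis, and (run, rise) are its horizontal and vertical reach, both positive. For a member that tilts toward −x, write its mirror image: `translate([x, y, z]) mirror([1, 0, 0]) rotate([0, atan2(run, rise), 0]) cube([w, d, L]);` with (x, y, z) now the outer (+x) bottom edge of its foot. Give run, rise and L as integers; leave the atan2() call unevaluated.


translate([180, 0, 800]) cube([110, 706, 61]);
translate([0, 48, 0]) rotate([0, atan2(180, 800), 0]) cube([31, 35, 820]);
translate([470, 48, 0]) mirror([1, 0, 0]) rotate([0, atan2(180, 800), 0]) cube([31, 35, 820]);
translate([0, 623, 0]) rotate([0, atan2(180, 800), 0]) cube([31, 35, 820]);
translate([470, 623, 0]) mirror([1, 0, 0]) rotate([0, atan2(180, 800), 0]) cube([31, 35, 820]);


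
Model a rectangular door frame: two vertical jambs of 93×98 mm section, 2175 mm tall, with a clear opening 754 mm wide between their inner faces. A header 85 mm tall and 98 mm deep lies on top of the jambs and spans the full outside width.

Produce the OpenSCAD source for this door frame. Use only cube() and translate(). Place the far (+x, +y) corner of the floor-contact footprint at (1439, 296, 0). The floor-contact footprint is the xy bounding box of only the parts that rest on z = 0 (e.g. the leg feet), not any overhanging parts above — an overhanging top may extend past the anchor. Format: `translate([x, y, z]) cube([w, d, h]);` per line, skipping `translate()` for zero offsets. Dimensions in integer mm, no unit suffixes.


translate([499, 198, 0]) cube([93, 98, 2175]);
translate([1346, 198, 0]) cube([93, 98, 2175]);
translate([499, 198, 2175]) cube([940, 98, 85]);


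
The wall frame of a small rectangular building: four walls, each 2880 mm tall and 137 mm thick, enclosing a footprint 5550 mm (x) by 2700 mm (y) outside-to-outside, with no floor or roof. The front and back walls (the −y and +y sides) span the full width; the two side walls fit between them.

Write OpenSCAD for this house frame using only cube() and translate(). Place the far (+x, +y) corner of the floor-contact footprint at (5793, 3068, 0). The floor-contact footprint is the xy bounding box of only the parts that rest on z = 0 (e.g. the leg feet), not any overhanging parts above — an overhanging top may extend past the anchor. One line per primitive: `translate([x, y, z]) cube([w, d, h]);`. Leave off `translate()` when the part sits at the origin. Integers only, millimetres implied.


translate([243, 368, 0]) cube([5550, 137, 2880]);
translate([243, 2931, 0]) cube([5550, 137, 2880]);
translate([243, 505, 0]) cube([137, 2426, 2880]);
translate([5656, 505, 0]) cube([137, 2426, 2880]);


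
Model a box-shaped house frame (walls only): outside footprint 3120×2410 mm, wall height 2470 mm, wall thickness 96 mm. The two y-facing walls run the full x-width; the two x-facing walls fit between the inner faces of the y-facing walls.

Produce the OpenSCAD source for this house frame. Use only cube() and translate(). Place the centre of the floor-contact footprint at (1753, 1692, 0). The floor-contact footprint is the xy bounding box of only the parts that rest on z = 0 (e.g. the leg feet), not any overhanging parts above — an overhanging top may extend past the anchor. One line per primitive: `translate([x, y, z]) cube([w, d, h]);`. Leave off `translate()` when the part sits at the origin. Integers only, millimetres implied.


translate([193, 487, 0]) cube([3120, 96, 2470]);
translate([193, 2801, 0]) cube([3120, 96, 2470]);
translate([193, 583, 0]) cube([96, 2218, 2470]);
translate([3217, 583, 0]) cube([96, 2218, 2470]);


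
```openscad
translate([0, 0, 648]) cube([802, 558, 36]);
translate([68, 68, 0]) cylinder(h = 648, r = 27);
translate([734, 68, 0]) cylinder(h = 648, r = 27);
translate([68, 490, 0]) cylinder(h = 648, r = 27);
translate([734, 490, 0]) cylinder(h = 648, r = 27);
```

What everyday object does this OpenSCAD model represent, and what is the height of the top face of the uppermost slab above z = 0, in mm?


A table. The table height is 684 mm.

A 802×558×36 slab sits at z = 648 on four Ø54 mm round legs — a table. The top surface is at 648 + 36 = 684 mm.


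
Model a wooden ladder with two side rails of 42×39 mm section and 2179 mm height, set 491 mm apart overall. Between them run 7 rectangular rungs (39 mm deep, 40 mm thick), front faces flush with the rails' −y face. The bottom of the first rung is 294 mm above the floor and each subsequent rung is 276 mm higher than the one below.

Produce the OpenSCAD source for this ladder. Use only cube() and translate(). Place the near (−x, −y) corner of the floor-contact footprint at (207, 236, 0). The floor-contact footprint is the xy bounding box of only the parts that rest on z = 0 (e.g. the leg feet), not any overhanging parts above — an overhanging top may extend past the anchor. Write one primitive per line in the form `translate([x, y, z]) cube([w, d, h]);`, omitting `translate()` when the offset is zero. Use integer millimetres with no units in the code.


translate([207, 236, 0]) cube([42, 39, 2179]);
translate([656, 236, 0]) cube([42, 39, 2179]);
translate([249, 236, 294]) cube([407, 39, 40]);
translate([249, 236, 570]) cube([407, 39, 40]);
translate([249, 236, 846]) cube([407, 39, 40]);
translate([249, 236, 1122]) cube([407, 39, 40]);
translate([249, 236, 1398]) cube([407, 39, 40]);
translate([249, 236, 1674]) cube([407, 39, 40]);
translate([249, 236, 1950]) cube([407, 39, 40]);


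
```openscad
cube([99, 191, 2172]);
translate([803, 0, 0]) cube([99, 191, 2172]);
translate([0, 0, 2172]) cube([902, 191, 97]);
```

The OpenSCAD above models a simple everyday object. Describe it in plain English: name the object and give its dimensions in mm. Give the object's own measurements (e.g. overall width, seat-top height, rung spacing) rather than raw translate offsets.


A door frame. The clear opening is 704 mm wide and 2172 mm high. Two 99 mm wide jambs, 191 mm deep, stand either side of the opening from the floor to the top of the opening. A 97 mm thick head sits across the top of both jambs, spanning the full outside width of the frame.


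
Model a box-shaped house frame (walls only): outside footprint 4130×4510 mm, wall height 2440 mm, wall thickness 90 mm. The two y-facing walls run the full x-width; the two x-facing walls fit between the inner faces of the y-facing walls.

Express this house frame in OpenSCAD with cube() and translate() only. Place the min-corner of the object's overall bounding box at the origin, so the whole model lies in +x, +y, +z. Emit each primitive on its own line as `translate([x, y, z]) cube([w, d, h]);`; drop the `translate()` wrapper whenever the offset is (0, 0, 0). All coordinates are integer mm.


cube([4130, 90, 2440]);
translate([0, 4420, 0]) cube([4130, 90, 2440]);
translate([0, 90, 0]) cube([90, 4330, 2440]);
translate([4040, 90, 0]) cube([90, 4330, 2440]);


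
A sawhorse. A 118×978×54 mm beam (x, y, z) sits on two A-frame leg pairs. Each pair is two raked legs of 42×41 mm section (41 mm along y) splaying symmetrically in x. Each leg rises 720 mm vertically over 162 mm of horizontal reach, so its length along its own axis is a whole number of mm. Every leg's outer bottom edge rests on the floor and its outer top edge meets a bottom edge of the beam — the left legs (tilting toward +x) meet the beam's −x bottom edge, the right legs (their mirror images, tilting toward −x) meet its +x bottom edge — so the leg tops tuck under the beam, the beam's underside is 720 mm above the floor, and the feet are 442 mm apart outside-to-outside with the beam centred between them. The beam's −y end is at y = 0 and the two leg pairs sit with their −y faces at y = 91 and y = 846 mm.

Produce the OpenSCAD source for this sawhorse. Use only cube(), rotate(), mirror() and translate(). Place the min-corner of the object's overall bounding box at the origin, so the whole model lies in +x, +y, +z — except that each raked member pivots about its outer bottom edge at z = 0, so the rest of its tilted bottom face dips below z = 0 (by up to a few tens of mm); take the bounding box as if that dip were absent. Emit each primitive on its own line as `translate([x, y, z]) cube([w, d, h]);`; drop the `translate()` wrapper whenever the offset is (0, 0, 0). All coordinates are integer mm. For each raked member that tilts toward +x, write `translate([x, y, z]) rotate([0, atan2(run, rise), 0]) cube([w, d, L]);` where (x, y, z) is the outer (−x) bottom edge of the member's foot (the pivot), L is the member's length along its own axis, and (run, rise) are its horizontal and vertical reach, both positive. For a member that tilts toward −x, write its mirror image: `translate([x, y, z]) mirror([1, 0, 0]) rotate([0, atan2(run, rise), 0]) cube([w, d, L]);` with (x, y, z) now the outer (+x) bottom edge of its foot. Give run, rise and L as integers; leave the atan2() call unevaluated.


translate([162, 0, 720]) cube([118, 978, 54]);
translate([0, 91, 0]) rotate([0, atan2(162, 720), 0]) cube([42, 41, 738]);
translate([442, 91, 0]) mirror([1, 0, 0]) rotate([0, atan2(162, 720), 0]) cube([42, 41, 738]);
translate([0, 846, 0]) rotate([0, atan2(162, 720), 0]) cube([42, 41, 738]);
translate([442, 846, 0]) mirror([1, 0, 0]) rotate([0, atan2(162, 720), 0]) cube([42, 41, 738]);


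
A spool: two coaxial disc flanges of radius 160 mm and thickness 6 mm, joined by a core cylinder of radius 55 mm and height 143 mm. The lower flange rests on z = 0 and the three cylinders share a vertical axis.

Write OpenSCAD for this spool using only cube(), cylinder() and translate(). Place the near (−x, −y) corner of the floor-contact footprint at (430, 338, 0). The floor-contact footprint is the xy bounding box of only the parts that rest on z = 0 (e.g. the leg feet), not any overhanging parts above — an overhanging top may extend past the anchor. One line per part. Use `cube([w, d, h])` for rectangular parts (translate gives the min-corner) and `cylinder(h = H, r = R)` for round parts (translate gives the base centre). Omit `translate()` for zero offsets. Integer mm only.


translate([590, 498, 0]) cylinder(h = 6, r = 160);
translate([590, 498, 6]) cylinder(h = 143, r = 55);
translate([590, 498, 149]) cylinder(h = 6, r = 160);


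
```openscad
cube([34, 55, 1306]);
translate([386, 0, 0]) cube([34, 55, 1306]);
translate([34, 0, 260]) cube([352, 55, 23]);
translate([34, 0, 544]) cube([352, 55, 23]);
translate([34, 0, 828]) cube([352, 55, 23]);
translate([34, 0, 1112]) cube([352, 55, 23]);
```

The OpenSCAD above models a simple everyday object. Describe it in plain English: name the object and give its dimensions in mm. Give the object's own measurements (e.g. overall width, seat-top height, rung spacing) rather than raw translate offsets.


A straight ladder. Two 34×55 mm vertical rails, 1306 mm tall, stand 420 mm apart (outside-to-outside) with their front faces coplanar on the −y side. 4 rungs, each 55 mm deep and 23 mm tall, span between the inner faces of the rails, front faces flush with the rails. The lowest rung's underside is at z = 260 mm and rungs are spaced 284 mm apart (underside to underside).


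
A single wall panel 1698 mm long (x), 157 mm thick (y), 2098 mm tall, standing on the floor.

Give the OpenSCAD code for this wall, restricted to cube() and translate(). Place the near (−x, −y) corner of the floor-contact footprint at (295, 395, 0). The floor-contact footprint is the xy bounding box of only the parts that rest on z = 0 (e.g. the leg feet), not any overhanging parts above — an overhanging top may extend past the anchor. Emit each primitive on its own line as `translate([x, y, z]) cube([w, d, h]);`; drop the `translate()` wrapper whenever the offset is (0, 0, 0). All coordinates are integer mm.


translate([295, 395, 0]) cube([1698, 157, 2098]);


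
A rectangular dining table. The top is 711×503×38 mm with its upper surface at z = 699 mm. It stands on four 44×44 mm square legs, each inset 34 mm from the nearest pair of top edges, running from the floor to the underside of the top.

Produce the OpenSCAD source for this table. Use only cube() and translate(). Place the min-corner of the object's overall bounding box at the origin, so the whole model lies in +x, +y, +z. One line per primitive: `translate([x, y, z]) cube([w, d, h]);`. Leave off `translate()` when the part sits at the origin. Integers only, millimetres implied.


translate([0, 0, 661]) cube([711, 503, 38]);
translate([34, 34, 0]) cube([44, 44, 661]);
translate([633, 34, 0]) cube([44, 44, 661]);
translate([34, 425, 0]) cube([44, 44, 661]);
translate([633, 425, 0]) cube([44, 44, 661]);


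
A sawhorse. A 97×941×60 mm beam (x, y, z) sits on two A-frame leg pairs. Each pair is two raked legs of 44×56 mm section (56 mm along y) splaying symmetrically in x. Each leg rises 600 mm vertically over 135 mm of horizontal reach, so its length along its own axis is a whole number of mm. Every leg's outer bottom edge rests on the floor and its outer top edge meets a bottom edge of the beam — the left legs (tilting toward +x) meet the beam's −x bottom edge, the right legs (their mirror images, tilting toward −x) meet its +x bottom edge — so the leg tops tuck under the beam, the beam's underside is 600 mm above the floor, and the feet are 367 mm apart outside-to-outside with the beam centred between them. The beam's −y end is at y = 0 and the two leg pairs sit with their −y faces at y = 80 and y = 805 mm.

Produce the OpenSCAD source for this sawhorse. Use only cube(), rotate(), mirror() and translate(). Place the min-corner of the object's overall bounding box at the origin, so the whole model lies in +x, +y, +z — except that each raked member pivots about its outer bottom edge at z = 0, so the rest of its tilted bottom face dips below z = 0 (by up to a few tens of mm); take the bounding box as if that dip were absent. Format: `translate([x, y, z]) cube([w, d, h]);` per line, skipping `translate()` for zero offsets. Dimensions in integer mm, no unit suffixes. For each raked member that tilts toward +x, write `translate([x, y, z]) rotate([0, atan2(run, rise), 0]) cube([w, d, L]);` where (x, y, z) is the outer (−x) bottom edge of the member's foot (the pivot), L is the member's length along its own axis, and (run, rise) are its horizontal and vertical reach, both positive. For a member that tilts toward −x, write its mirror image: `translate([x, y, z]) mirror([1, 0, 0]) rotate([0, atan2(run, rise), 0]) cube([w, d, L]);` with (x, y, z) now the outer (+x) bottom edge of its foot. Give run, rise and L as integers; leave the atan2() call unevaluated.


// leg length = √(135² + 600²) = 615
// right-leg outer foot x = 2·135 + 97 = 367
// beam min-corner = (135, 0, 600)
translate([135, 0, 600]) cube([97, 941, 60]);
translate([0, 80, 0]) rotate([0, atan2(135, 600), 0]) cube([44, 56, 615]);
translate([367, 80, 0]) mirror([1, 0, 0]) rotate([0, atan2(135, 600), 0]) cube([44, 56, 615]);
translate([0, 805, 0]) rotate([0, atan2(135, 600), 0]) cube([44, 56, 615]);
translate([367, 805, 0]) mirror([1, 0, 0]) rotate([0, atan2(135, 600), 0]) cube([44, 56, 615]);


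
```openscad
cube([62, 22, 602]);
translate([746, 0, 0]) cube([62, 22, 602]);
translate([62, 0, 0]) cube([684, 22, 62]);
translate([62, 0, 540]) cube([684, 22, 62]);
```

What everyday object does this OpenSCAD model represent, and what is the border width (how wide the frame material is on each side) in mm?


A picture frame. The border width is 62 mm.

Four thin pieces enclosing a rectangular opening — a picture frame. The two full-height stiles are 602 mm tall; the top rail sits at z = 540 and is 62 mm tall, so the border above the opening is 602 − 540 = 62 mm, matching the stile x-width.


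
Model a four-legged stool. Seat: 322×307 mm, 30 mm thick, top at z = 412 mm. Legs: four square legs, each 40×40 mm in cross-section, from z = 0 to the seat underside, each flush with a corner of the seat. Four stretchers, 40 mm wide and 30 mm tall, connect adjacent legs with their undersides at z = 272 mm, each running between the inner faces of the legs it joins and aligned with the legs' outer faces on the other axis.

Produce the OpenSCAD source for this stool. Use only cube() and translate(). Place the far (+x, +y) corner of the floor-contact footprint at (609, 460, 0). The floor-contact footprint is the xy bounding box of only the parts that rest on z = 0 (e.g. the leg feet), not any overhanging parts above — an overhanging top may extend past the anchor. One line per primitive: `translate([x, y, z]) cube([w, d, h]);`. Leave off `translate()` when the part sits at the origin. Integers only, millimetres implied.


translate([287, 153, 382]) cube([322, 307, 30]);
translate([287, 153, 0]) cube([40, 40, 382]);
translate([569, 153, 0]) cube([40, 40, 382]);
translate([287, 420, 0]) cube([40, 40, 382]);
translate([569, 420, 0]) cube([40, 40, 382]);
translate([327, 153, 272]) cube([242, 40, 30]);
translate([327, 420, 272]) cube([242, 40, 30]);
translate([287, 193, 272]) cube([40, 227, 30]);
translate([569, 193, 272]) cube([40, 227, 30]);
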